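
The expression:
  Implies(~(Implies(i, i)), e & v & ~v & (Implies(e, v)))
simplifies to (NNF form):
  True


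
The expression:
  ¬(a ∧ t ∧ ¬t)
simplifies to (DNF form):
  True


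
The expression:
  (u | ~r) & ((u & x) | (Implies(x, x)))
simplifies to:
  u | ~r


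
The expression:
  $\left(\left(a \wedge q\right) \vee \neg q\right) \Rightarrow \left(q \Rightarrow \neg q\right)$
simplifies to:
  $\neg a \vee \neg q$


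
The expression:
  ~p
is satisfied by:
  {p: False}


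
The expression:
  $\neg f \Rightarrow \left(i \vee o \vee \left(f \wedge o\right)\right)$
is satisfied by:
  {i: True, o: True, f: True}
  {i: True, o: True, f: False}
  {i: True, f: True, o: False}
  {i: True, f: False, o: False}
  {o: True, f: True, i: False}
  {o: True, f: False, i: False}
  {f: True, o: False, i: False}


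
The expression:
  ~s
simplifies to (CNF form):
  ~s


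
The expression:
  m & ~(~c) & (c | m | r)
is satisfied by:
  {c: True, m: True}


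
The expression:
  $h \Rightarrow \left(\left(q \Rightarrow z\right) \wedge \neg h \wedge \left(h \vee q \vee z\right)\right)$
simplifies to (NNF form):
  $\neg h$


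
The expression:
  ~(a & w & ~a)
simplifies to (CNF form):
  True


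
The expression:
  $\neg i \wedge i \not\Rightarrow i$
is never true.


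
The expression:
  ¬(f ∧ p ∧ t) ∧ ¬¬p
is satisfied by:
  {p: True, t: False, f: False}
  {p: True, f: True, t: False}
  {p: True, t: True, f: False}


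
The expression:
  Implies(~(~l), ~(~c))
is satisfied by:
  {c: True, l: False}
  {l: False, c: False}
  {l: True, c: True}


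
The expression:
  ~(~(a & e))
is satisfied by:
  {a: True, e: True}


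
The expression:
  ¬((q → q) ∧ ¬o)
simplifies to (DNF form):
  o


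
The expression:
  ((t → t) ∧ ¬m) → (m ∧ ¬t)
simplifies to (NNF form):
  m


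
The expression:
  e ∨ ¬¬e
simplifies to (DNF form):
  e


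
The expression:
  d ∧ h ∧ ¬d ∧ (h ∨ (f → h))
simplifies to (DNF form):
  False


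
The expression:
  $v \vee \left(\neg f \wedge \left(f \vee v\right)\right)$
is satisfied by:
  {v: True}


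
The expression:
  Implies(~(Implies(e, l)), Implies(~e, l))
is always true.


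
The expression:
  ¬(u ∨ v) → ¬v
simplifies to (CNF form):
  True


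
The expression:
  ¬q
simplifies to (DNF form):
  ¬q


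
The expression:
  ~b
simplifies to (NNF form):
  ~b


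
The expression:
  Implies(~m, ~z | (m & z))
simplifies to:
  m | ~z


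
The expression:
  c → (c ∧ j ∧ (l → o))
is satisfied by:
  {o: True, j: True, l: False, c: False}
  {j: True, o: False, l: False, c: False}
  {o: True, l: True, j: True, c: False}
  {l: True, j: True, o: False, c: False}
  {o: True, j: False, l: False, c: False}
  {o: False, j: False, l: False, c: False}
  {o: True, l: True, j: False, c: False}
  {l: True, o: False, j: False, c: False}
  {c: True, o: True, j: True, l: False}
  {c: True, j: True, o: False, l: False}
  {o: True, c: True, l: True, j: True}


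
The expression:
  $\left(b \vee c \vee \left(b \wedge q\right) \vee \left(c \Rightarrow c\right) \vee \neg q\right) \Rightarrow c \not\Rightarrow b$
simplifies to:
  $c \wedge \neg b$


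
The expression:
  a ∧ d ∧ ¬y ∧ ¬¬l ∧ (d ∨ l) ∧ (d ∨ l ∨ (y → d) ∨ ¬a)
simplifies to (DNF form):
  a ∧ d ∧ l ∧ ¬y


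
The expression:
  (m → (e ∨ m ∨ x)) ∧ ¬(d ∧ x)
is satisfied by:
  {d: False, x: False}
  {x: True, d: False}
  {d: True, x: False}


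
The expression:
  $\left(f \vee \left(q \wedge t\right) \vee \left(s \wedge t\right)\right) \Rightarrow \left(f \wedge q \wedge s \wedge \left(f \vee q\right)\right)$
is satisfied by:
  {s: False, f: False, t: False, q: False}
  {q: True, s: False, f: False, t: False}
  {s: True, q: False, f: False, t: False}
  {q: True, s: True, f: False, t: False}
  {t: True, q: False, s: False, f: False}
  {q: True, f: True, s: True, t: False}
  {q: True, f: True, s: True, t: True}


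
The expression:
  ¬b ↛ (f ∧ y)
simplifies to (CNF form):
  ¬b ∧ (¬f ∨ ¬y)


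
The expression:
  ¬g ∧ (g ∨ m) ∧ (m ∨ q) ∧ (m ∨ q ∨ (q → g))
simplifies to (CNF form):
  m ∧ ¬g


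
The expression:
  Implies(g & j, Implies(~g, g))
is always true.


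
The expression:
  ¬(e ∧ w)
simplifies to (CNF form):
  ¬e ∨ ¬w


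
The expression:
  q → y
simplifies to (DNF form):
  y ∨ ¬q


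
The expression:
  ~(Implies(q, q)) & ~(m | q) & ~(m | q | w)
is never true.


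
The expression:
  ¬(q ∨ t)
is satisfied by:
  {q: False, t: False}


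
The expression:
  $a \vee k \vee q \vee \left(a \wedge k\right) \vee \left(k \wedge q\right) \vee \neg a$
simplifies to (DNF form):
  $\text{True}$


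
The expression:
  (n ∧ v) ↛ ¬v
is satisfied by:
  {n: True, v: True}


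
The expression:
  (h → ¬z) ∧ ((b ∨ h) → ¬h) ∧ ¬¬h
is never true.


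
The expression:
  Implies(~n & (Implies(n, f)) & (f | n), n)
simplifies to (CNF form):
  n | ~f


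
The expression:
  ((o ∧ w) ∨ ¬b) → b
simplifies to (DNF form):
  b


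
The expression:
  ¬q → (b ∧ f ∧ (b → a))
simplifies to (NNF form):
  q ∨ (a ∧ b ∧ f)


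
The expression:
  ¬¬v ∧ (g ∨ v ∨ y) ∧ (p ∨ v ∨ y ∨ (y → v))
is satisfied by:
  {v: True}


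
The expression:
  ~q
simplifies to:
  ~q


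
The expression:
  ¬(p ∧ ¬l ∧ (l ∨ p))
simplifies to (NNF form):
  l ∨ ¬p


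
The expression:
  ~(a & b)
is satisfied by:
  {a: False, b: False}
  {b: True, a: False}
  {a: True, b: False}


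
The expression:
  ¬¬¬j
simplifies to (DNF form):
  ¬j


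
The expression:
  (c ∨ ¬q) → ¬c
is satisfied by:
  {c: False}


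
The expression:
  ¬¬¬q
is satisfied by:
  {q: False}


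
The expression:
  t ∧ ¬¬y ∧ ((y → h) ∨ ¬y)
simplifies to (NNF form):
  h ∧ t ∧ y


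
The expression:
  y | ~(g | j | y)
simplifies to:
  y | (~g & ~j)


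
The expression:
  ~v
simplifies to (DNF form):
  ~v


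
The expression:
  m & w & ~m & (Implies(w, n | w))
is never true.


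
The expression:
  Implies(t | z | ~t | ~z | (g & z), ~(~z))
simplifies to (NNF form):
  z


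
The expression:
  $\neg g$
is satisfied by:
  {g: False}


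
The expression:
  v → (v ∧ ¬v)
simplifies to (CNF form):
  ¬v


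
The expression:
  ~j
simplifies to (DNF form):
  ~j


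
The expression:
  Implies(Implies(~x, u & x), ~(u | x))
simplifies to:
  ~x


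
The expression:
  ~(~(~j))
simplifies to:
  ~j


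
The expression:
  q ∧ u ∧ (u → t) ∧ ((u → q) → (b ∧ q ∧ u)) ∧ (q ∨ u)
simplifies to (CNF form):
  b ∧ q ∧ t ∧ u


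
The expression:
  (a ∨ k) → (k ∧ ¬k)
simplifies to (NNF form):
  ¬a ∧ ¬k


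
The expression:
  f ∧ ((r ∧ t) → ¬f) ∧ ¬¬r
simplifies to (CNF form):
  f ∧ r ∧ ¬t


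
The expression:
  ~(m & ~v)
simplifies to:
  v | ~m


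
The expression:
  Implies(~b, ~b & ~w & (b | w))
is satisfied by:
  {b: True}


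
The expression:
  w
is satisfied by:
  {w: True}


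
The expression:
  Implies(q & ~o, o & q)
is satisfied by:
  {o: True, q: False}
  {q: False, o: False}
  {q: True, o: True}


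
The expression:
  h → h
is always true.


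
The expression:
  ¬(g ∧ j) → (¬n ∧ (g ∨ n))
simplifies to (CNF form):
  g ∧ (j ∨ ¬n)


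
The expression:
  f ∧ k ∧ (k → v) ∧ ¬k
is never true.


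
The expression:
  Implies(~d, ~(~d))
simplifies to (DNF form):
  d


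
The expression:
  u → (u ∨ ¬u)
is always true.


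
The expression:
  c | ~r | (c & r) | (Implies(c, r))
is always true.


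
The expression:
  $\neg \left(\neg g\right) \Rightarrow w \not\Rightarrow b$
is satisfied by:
  {w: True, b: False, g: False}
  {b: False, g: False, w: False}
  {w: True, b: True, g: False}
  {b: True, w: False, g: False}
  {g: True, w: True, b: False}


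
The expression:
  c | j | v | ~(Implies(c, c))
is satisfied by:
  {c: True, v: True, j: True}
  {c: True, v: True, j: False}
  {c: True, j: True, v: False}
  {c: True, j: False, v: False}
  {v: True, j: True, c: False}
  {v: True, j: False, c: False}
  {j: True, v: False, c: False}


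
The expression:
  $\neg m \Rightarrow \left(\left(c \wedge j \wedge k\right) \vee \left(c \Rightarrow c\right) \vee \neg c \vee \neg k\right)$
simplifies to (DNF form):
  $\text{True}$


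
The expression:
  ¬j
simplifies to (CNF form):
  ¬j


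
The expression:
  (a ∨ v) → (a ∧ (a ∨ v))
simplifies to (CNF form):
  a ∨ ¬v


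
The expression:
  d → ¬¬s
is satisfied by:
  {s: True, d: False}
  {d: False, s: False}
  {d: True, s: True}


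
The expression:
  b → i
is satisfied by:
  {i: True, b: False}
  {b: False, i: False}
  {b: True, i: True}


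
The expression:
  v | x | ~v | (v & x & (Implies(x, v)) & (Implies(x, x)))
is always true.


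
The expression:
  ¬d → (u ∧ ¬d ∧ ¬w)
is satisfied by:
  {d: True, u: True, w: False}
  {d: True, w: False, u: False}
  {d: True, u: True, w: True}
  {d: True, w: True, u: False}
  {u: True, w: False, d: False}


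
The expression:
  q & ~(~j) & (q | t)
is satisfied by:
  {j: True, q: True}


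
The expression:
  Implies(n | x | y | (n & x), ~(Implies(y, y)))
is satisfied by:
  {n: False, y: False, x: False}


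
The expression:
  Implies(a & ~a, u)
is always true.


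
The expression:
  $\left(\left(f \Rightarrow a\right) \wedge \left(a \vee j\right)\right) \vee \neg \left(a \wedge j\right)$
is always true.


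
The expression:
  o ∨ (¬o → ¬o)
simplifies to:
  True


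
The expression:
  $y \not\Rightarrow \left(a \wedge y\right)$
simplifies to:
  $y \wedge \neg a$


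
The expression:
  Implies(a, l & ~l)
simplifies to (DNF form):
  ~a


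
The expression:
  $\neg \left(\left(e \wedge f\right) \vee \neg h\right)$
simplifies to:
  $h \wedge \left(\neg e \vee \neg f\right)$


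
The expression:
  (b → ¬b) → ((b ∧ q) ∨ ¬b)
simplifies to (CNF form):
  True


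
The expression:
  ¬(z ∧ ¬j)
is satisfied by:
  {j: True, z: False}
  {z: False, j: False}
  {z: True, j: True}


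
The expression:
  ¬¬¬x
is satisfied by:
  {x: False}


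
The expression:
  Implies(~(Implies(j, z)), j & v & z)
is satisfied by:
  {z: True, j: False}
  {j: False, z: False}
  {j: True, z: True}


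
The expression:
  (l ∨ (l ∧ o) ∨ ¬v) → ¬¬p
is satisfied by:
  {p: True, v: True, l: False}
  {p: True, v: False, l: False}
  {p: True, l: True, v: True}
  {p: True, l: True, v: False}
  {v: True, l: False, p: False}


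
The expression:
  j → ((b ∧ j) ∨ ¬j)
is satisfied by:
  {b: True, j: False}
  {j: False, b: False}
  {j: True, b: True}


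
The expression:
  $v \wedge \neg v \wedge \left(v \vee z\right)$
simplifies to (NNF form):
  $\text{False}$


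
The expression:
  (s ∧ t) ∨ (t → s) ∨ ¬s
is always true.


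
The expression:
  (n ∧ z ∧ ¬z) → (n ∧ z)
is always true.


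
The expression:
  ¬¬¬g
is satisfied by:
  {g: False}


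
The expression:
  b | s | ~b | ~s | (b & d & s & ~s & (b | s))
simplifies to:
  True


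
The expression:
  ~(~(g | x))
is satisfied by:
  {x: True, g: True}
  {x: True, g: False}
  {g: True, x: False}


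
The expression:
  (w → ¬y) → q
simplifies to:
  q ∨ (w ∧ y)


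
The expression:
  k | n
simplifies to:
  k | n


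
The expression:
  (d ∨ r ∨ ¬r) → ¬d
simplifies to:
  ¬d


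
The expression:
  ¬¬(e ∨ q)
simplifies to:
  e ∨ q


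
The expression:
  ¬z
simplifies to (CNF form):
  ¬z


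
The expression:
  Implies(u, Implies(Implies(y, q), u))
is always true.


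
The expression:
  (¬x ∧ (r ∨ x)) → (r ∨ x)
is always true.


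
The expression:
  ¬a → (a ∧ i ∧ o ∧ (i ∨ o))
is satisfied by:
  {a: True}


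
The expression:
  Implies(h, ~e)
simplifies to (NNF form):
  ~e | ~h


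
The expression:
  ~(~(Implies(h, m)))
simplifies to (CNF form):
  m | ~h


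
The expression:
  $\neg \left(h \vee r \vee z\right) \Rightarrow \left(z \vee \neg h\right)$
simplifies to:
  $\text{True}$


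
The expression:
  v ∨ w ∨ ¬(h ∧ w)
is always true.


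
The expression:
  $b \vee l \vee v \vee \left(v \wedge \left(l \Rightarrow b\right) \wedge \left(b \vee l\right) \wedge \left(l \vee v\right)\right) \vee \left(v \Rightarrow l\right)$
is always true.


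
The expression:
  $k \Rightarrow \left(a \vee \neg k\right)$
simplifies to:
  $a \vee \neg k$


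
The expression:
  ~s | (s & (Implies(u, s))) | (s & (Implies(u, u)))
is always true.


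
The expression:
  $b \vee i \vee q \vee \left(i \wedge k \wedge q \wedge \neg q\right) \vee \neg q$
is always true.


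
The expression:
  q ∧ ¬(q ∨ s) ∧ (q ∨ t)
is never true.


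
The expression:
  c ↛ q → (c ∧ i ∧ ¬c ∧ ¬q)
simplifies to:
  q ∨ ¬c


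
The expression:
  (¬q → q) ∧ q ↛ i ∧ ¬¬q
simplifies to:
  q ∧ ¬i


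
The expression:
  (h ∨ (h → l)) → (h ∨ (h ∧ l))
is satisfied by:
  {h: True}


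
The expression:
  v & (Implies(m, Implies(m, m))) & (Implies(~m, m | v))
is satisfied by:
  {v: True}


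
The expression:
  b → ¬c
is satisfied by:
  {c: False, b: False}
  {b: True, c: False}
  {c: True, b: False}


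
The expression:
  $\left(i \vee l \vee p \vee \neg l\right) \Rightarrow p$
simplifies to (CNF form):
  $p$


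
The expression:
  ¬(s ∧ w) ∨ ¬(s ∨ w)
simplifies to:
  ¬s ∨ ¬w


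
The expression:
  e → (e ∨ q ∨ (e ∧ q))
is always true.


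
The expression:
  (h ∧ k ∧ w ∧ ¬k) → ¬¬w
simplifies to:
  True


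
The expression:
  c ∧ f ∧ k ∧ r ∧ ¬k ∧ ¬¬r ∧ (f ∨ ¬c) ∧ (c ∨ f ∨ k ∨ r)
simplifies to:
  False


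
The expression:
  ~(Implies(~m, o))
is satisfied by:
  {o: False, m: False}


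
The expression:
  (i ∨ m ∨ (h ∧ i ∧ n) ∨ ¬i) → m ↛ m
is never true.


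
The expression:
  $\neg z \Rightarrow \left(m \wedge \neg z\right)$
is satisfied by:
  {z: True, m: True}
  {z: True, m: False}
  {m: True, z: False}


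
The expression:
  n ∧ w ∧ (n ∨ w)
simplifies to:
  n ∧ w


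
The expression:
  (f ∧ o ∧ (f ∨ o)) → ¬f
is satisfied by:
  {o: False, f: False}
  {f: True, o: False}
  {o: True, f: False}


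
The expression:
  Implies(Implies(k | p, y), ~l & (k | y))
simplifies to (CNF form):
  (y | ~y) & (k | p | y) & (~l | ~y) & (k | p | ~l) & (k | y | ~y) & (p | y | ~y) & (k | ~l | ~y) & (p | ~l | ~y)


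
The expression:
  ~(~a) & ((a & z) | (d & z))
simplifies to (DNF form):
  a & z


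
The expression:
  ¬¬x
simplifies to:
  x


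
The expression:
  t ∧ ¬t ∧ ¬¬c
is never true.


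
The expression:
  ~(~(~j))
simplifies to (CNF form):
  ~j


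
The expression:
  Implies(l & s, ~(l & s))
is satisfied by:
  {l: False, s: False}
  {s: True, l: False}
  {l: True, s: False}


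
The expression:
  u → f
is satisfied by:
  {f: True, u: False}
  {u: False, f: False}
  {u: True, f: True}


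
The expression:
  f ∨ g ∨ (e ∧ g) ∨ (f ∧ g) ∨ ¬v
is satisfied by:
  {g: True, f: True, v: False}
  {g: True, f: False, v: False}
  {f: True, g: False, v: False}
  {g: False, f: False, v: False}
  {g: True, v: True, f: True}
  {g: True, v: True, f: False}
  {v: True, f: True, g: False}


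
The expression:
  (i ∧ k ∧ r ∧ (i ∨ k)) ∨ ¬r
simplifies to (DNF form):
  (i ∧ k) ∨ ¬r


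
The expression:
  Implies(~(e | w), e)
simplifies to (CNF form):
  e | w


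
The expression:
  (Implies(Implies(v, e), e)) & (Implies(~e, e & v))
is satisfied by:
  {e: True}


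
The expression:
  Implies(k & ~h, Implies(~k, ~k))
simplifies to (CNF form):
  True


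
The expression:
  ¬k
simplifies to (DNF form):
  ¬k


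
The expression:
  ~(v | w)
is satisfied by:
  {v: False, w: False}


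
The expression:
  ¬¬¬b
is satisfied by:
  {b: False}


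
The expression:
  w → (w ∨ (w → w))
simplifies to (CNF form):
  True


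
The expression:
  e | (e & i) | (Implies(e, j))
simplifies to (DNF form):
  True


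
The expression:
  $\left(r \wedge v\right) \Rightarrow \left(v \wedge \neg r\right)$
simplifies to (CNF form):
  $\neg r \vee \neg v$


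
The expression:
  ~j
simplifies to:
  ~j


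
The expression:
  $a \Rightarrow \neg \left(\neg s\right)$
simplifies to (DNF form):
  $s \vee \neg a$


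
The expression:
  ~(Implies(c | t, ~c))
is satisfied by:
  {c: True}


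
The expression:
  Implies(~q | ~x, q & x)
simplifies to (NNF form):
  q & x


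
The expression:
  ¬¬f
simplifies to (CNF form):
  f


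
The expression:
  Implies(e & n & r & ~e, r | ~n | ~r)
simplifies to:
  True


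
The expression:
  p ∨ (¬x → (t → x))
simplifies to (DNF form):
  p ∨ x ∨ ¬t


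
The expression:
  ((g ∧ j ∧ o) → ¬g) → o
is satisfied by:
  {o: True}


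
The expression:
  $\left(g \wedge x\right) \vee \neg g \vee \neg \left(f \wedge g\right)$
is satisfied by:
  {x: True, g: False, f: False}
  {g: False, f: False, x: False}
  {f: True, x: True, g: False}
  {f: True, g: False, x: False}
  {x: True, g: True, f: False}
  {g: True, x: False, f: False}
  {f: True, g: True, x: True}


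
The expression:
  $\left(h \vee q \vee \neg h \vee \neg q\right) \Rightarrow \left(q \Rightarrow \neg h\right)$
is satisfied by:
  {h: False, q: False}
  {q: True, h: False}
  {h: True, q: False}


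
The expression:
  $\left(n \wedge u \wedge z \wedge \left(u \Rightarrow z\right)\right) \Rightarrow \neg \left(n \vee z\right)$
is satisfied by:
  {u: False, z: False, n: False}
  {n: True, u: False, z: False}
  {z: True, u: False, n: False}
  {n: True, z: True, u: False}
  {u: True, n: False, z: False}
  {n: True, u: True, z: False}
  {z: True, u: True, n: False}


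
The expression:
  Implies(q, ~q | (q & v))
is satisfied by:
  {v: True, q: False}
  {q: False, v: False}
  {q: True, v: True}


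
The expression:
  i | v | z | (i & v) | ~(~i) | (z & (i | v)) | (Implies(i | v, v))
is always true.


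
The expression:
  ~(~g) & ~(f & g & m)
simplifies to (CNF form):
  g & (~f | ~m)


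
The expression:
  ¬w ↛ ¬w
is never true.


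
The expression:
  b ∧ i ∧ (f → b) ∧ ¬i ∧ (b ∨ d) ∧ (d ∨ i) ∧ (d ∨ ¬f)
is never true.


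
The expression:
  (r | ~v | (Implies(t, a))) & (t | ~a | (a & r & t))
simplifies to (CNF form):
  (a | ~a) & (t | ~a) & (a | r | ~a) & (r | t | ~a) & (a | ~a | ~t) & (a | ~a | ~v) & (t | ~a | ~t) & (t | ~a | ~v) & (a | r | ~a | ~t) & (a | r | ~a | ~v) & (a | r | ~t | ~v) & (r | t | ~a | ~t) & (r | t | ~a | ~v) & (r | t | ~t | ~v) & (a | ~a | ~t | ~v) & (t | ~a | ~t | ~v)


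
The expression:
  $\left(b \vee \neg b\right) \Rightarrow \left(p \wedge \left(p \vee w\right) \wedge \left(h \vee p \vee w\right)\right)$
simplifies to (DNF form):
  $p$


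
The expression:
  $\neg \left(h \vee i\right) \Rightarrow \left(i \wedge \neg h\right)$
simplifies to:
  $h \vee i$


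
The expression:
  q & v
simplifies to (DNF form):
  q & v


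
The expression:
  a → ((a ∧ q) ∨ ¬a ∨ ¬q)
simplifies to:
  True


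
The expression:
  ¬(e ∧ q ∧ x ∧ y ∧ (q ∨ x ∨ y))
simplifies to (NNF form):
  ¬e ∨ ¬q ∨ ¬x ∨ ¬y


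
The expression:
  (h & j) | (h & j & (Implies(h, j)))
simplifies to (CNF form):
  h & j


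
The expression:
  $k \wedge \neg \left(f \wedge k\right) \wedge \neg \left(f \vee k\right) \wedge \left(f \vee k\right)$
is never true.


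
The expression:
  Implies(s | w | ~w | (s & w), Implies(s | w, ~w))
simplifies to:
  ~w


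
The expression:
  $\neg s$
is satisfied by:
  {s: False}


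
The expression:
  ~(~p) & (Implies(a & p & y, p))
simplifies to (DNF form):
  p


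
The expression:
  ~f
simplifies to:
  ~f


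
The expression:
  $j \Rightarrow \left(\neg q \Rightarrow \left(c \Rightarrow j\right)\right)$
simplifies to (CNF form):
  $\text{True}$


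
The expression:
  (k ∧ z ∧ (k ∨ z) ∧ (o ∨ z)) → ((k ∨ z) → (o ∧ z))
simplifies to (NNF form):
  o ∨ ¬k ∨ ¬z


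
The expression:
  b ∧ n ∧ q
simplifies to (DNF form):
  b ∧ n ∧ q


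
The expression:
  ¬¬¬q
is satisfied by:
  {q: False}


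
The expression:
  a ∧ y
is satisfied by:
  {a: True, y: True}


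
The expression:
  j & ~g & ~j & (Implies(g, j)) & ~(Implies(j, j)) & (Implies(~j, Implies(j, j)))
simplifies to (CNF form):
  False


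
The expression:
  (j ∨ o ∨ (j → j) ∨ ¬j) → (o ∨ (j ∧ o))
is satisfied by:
  {o: True}


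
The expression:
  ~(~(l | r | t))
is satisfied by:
  {r: True, t: True, l: True}
  {r: True, t: True, l: False}
  {r: True, l: True, t: False}
  {r: True, l: False, t: False}
  {t: True, l: True, r: False}
  {t: True, l: False, r: False}
  {l: True, t: False, r: False}


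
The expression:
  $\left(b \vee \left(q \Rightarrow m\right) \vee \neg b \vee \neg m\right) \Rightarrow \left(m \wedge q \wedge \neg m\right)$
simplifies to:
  $\text{False}$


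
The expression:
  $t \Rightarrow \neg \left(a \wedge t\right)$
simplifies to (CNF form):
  $\neg a \vee \neg t$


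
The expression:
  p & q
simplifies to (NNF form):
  p & q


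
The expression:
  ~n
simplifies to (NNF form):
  ~n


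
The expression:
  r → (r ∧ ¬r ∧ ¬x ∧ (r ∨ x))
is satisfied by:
  {r: False}


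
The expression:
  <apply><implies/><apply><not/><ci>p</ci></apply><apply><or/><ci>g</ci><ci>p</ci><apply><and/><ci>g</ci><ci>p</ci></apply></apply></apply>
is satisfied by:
  {g: True, p: True}
  {g: True, p: False}
  {p: True, g: False}


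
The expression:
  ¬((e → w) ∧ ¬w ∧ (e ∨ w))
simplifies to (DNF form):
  True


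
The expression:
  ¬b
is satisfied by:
  {b: False}


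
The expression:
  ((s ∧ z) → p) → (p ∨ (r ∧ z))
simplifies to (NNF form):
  p ∨ (r ∧ z) ∨ (s ∧ z)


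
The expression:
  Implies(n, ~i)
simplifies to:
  ~i | ~n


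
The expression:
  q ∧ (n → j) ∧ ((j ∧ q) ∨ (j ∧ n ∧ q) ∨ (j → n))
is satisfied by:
  {j: True, q: True, n: False}
  {q: True, n: False, j: False}
  {n: True, j: True, q: True}


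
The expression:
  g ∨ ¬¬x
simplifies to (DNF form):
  g ∨ x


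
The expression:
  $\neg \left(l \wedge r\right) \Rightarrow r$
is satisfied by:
  {r: True}


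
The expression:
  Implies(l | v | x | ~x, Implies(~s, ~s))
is always true.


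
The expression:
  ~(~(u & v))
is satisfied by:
  {u: True, v: True}


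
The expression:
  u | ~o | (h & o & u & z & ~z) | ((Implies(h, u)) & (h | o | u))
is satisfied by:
  {u: True, h: False, o: False}
  {h: False, o: False, u: False}
  {o: True, u: True, h: False}
  {o: True, h: False, u: False}
  {u: True, h: True, o: False}
  {h: True, u: False, o: False}
  {o: True, h: True, u: True}


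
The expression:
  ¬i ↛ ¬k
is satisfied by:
  {k: True, i: False}


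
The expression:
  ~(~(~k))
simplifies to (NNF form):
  ~k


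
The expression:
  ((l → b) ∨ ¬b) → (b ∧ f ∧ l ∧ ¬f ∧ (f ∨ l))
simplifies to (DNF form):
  False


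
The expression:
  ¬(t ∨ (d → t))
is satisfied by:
  {d: True, t: False}


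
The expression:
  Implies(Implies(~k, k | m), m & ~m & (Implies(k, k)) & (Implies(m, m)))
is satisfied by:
  {k: False, m: False}


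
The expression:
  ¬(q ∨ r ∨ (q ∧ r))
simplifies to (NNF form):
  ¬q ∧ ¬r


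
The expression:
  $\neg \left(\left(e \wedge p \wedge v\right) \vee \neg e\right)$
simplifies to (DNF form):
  $\left(e \wedge \neg p\right) \vee \left(e \wedge \neg v\right)$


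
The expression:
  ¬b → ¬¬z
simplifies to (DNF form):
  b ∨ z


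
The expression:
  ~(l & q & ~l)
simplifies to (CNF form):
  True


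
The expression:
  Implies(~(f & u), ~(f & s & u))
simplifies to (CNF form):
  True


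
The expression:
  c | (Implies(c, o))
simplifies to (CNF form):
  True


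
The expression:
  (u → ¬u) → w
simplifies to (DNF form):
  u ∨ w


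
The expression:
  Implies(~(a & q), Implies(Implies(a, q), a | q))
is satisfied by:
  {a: True, q: True}
  {a: True, q: False}
  {q: True, a: False}


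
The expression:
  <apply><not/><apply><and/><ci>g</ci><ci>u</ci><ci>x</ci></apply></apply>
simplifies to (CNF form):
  <apply><or/><apply><not/><ci>g</ci></apply><apply><not/><ci>u</ci></apply><apply><not/><ci>x</ci></apply></apply>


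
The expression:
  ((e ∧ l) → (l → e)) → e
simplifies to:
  e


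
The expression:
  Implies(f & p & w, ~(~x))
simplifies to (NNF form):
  x | ~f | ~p | ~w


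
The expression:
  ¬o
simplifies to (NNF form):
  ¬o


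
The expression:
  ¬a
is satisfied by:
  {a: False}


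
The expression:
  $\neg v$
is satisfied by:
  {v: False}


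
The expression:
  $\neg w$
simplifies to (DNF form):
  $\neg w$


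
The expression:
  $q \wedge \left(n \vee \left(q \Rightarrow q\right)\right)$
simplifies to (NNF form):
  $q$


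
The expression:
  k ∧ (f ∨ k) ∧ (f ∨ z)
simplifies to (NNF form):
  k ∧ (f ∨ z)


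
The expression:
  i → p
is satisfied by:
  {p: True, i: False}
  {i: False, p: False}
  {i: True, p: True}


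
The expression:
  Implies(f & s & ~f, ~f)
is always true.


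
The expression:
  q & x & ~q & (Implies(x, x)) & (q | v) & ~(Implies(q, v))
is never true.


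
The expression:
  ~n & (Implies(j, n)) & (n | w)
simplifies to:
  w & ~j & ~n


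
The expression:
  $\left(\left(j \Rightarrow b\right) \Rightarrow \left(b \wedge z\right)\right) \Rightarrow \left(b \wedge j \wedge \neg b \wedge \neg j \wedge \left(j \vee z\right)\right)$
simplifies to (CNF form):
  $\left(b \vee \neg b\right) \wedge \left(b \vee \neg j\right) \wedge \left(\neg b \vee \neg z\right) \wedge \left(\neg j \vee \neg z\right)$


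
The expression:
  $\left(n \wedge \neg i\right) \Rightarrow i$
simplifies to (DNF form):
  $i \vee \neg n$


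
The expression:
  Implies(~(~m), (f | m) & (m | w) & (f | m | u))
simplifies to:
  True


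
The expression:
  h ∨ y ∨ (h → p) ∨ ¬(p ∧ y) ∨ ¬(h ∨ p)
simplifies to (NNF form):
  True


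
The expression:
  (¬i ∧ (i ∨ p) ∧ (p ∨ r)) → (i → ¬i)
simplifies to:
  True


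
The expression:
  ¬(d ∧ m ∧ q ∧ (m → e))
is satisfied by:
  {m: False, q: False, d: False, e: False}
  {e: True, m: False, q: False, d: False}
  {d: True, m: False, q: False, e: False}
  {e: True, d: True, m: False, q: False}
  {q: True, e: False, m: False, d: False}
  {e: True, q: True, m: False, d: False}
  {d: True, q: True, e: False, m: False}
  {e: True, d: True, q: True, m: False}
  {m: True, d: False, q: False, e: False}
  {e: True, m: True, d: False, q: False}
  {d: True, m: True, e: False, q: False}
  {e: True, d: True, m: True, q: False}
  {q: True, m: True, d: False, e: False}
  {e: True, q: True, m: True, d: False}
  {d: True, q: True, m: True, e: False}


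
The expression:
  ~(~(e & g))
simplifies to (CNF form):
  e & g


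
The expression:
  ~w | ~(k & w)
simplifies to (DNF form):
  ~k | ~w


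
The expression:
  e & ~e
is never true.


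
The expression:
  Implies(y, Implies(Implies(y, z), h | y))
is always true.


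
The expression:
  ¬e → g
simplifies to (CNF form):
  e ∨ g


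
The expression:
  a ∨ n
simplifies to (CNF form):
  a ∨ n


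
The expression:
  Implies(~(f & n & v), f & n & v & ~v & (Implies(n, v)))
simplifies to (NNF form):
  f & n & v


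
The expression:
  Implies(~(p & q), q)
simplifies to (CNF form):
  q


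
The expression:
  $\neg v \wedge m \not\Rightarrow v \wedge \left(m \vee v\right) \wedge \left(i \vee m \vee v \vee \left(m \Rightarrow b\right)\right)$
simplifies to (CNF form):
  $m \wedge \neg v$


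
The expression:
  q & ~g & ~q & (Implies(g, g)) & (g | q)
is never true.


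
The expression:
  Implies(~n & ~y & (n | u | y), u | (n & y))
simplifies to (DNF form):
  True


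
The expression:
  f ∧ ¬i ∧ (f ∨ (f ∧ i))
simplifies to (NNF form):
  f ∧ ¬i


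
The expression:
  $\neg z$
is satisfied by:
  {z: False}


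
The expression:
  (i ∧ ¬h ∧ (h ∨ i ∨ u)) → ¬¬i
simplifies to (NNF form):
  True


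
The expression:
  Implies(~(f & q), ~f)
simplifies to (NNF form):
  q | ~f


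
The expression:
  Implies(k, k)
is always true.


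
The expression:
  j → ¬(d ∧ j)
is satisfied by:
  {d: False, j: False}
  {j: True, d: False}
  {d: True, j: False}


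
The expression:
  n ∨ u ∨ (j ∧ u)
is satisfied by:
  {n: True, u: True}
  {n: True, u: False}
  {u: True, n: False}


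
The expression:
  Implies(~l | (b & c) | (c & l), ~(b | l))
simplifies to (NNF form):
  (l & ~c) | (~b & ~l)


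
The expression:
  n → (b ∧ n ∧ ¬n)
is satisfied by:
  {n: False}


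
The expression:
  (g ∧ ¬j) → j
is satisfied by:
  {j: True, g: False}
  {g: False, j: False}
  {g: True, j: True}


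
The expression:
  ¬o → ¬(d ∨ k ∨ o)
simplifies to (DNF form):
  o ∨ (¬d ∧ ¬k)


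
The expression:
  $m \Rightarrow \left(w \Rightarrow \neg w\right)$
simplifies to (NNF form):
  $\neg m \vee \neg w$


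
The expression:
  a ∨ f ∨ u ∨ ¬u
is always true.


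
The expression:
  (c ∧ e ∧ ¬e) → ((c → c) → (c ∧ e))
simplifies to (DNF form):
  True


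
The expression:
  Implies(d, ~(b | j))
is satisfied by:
  {j: False, d: False, b: False}
  {b: True, j: False, d: False}
  {j: True, b: False, d: False}
  {b: True, j: True, d: False}
  {d: True, b: False, j: False}


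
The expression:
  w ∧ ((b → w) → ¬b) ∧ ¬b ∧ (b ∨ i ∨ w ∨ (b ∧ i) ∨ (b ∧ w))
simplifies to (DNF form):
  w ∧ ¬b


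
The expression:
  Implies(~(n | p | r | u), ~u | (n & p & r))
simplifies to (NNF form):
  True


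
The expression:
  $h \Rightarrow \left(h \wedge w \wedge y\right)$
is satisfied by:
  {y: True, w: True, h: False}
  {y: True, w: False, h: False}
  {w: True, y: False, h: False}
  {y: False, w: False, h: False}
  {y: True, h: True, w: True}


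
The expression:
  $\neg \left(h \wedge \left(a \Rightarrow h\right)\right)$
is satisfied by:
  {h: False}


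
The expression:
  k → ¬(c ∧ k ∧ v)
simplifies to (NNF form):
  ¬c ∨ ¬k ∨ ¬v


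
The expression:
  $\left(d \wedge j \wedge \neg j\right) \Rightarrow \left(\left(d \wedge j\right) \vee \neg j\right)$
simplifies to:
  $\text{True}$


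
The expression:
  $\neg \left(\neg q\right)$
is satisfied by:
  {q: True}


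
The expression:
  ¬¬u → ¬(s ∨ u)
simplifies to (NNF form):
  ¬u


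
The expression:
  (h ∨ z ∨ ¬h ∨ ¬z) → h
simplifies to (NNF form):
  h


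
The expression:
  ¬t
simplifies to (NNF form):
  ¬t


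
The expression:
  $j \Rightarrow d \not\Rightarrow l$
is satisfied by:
  {d: True, l: False, j: False}
  {l: False, j: False, d: False}
  {d: True, l: True, j: False}
  {l: True, d: False, j: False}
  {j: True, d: True, l: False}


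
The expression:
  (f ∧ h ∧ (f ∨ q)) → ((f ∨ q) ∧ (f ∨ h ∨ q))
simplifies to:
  True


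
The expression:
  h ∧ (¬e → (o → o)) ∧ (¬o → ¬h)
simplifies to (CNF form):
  h ∧ o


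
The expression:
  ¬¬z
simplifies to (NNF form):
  z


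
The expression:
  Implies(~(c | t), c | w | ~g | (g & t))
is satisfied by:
  {t: True, c: True, w: True, g: False}
  {t: True, c: True, g: False, w: False}
  {t: True, w: True, g: False, c: False}
  {t: True, g: False, w: False, c: False}
  {c: True, w: True, g: False, t: False}
  {c: True, g: False, w: False, t: False}
  {w: True, c: False, g: False, t: False}
  {c: False, g: False, w: False, t: False}
  {c: True, t: True, g: True, w: True}
  {c: True, t: True, g: True, w: False}
  {t: True, g: True, w: True, c: False}
  {t: True, g: True, c: False, w: False}
  {w: True, g: True, c: True, t: False}
  {g: True, c: True, t: False, w: False}
  {g: True, w: True, t: False, c: False}


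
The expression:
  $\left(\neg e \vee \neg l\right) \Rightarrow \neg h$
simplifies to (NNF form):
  $\left(e \wedge l\right) \vee \neg h$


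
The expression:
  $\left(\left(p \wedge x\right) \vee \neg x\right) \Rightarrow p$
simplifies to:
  $p \vee x$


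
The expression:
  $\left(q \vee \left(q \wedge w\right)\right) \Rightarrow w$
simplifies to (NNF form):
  $w \vee \neg q$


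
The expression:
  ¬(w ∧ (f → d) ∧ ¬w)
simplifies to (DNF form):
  True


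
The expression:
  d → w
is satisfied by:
  {w: True, d: False}
  {d: False, w: False}
  {d: True, w: True}


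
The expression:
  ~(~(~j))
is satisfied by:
  {j: False}


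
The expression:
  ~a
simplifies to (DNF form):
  ~a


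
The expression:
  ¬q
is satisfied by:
  {q: False}


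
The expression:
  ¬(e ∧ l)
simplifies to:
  ¬e ∨ ¬l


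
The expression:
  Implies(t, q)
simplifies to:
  q | ~t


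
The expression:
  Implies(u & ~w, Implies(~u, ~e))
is always true.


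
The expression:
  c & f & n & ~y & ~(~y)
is never true.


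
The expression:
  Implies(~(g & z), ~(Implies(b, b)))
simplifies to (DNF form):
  g & z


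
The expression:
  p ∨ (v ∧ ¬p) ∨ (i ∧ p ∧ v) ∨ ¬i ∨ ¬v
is always true.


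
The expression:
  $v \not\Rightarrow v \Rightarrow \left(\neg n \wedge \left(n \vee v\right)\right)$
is always true.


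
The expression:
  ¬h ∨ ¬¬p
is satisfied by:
  {p: True, h: False}
  {h: False, p: False}
  {h: True, p: True}


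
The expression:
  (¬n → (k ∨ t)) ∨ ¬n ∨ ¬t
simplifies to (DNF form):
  True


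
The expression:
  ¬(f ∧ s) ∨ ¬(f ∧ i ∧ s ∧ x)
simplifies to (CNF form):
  ¬f ∨ ¬i ∨ ¬s ∨ ¬x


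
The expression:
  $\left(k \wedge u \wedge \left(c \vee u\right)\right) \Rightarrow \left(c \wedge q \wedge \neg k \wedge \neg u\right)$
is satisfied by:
  {u: False, k: False}
  {k: True, u: False}
  {u: True, k: False}


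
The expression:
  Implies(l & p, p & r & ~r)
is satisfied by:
  {l: False, p: False}
  {p: True, l: False}
  {l: True, p: False}


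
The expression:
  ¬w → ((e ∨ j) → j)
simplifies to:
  j ∨ w ∨ ¬e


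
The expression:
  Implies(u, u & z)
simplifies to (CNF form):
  z | ~u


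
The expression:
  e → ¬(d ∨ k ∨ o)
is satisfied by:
  {o: False, k: False, e: False, d: False}
  {d: True, o: False, k: False, e: False}
  {k: True, d: False, o: False, e: False}
  {d: True, k: True, o: False, e: False}
  {o: True, d: False, k: False, e: False}
  {d: True, o: True, k: False, e: False}
  {k: True, o: True, d: False, e: False}
  {d: True, k: True, o: True, e: False}
  {e: True, d: False, o: False, k: False}


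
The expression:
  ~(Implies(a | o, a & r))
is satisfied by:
  {o: True, a: False, r: False}
  {r: True, o: True, a: False}
  {a: True, o: True, r: False}
  {a: True, o: False, r: False}


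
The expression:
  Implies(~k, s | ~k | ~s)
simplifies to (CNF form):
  True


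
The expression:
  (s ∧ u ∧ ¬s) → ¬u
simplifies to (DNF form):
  True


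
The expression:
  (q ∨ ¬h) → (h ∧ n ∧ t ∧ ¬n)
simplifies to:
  h ∧ ¬q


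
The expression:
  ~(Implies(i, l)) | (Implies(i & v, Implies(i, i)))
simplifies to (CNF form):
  True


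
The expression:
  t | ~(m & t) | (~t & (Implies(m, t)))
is always true.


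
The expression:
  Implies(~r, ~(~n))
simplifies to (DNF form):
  n | r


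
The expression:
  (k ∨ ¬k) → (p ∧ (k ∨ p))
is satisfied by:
  {p: True}


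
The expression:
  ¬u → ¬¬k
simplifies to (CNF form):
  k ∨ u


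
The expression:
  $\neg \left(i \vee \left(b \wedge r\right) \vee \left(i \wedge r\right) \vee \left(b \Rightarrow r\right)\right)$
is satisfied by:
  {b: True, i: False, r: False}


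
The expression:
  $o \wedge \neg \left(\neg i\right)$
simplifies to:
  $i \wedge o$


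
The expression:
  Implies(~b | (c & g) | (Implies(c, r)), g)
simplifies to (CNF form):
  (b | g) & (c | g) & (g | ~r)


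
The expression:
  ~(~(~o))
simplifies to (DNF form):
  ~o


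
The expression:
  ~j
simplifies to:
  ~j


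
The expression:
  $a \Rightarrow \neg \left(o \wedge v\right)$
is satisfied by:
  {v: False, o: False, a: False}
  {a: True, v: False, o: False}
  {o: True, v: False, a: False}
  {a: True, o: True, v: False}
  {v: True, a: False, o: False}
  {a: True, v: True, o: False}
  {o: True, v: True, a: False}


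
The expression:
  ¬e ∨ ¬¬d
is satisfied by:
  {d: True, e: False}
  {e: False, d: False}
  {e: True, d: True}


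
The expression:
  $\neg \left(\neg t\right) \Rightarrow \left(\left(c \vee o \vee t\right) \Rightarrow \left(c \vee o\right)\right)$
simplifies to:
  $c \vee o \vee \neg t$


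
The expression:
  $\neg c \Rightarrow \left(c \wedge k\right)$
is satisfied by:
  {c: True}


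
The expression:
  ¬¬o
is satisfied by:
  {o: True}


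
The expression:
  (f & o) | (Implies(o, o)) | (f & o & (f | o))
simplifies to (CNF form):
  True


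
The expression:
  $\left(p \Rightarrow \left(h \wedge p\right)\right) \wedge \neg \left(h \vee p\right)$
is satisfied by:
  {p: False, h: False}


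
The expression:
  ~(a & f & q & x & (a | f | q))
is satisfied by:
  {x: False, q: False, a: False, f: False}
  {f: True, x: False, q: False, a: False}
  {a: True, x: False, q: False, f: False}
  {f: True, a: True, x: False, q: False}
  {q: True, f: False, x: False, a: False}
  {f: True, q: True, x: False, a: False}
  {a: True, q: True, f: False, x: False}
  {f: True, a: True, q: True, x: False}
  {x: True, a: False, q: False, f: False}
  {f: True, x: True, a: False, q: False}
  {a: True, x: True, f: False, q: False}
  {f: True, a: True, x: True, q: False}
  {q: True, x: True, a: False, f: False}
  {f: True, q: True, x: True, a: False}
  {a: True, q: True, x: True, f: False}


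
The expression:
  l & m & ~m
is never true.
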